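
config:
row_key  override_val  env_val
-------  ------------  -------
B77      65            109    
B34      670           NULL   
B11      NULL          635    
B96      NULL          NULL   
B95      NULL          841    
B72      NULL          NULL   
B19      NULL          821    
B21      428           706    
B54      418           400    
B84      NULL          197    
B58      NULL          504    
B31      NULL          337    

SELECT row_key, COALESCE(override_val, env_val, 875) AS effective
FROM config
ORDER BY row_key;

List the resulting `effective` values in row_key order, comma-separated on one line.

635, 821, 428, 337, 670, 418, 504, 875, 65, 197, 841, 875

row_key=B11: override_val=NULL, env_val=635 → 635
row_key=B19: override_val=NULL, env_val=821 → 821
row_key=B21: override_val=428 → 428
row_key=B31: override_val=NULL, env_val=337 → 337
row_key=B34: override_val=670 → 670
row_key=B54: override_val=418 → 418
row_key=B58: override_val=NULL, env_val=504 → 504
row_key=B72: override_val=NULL, env_val=NULL, → literal 875 → 875
row_key=B77: override_val=65 → 65
row_key=B84: override_val=NULL, env_val=197 → 197
row_key=B95: override_val=NULL, env_val=841 → 841
row_key=B96: override_val=NULL, env_val=NULL, → literal 875 → 875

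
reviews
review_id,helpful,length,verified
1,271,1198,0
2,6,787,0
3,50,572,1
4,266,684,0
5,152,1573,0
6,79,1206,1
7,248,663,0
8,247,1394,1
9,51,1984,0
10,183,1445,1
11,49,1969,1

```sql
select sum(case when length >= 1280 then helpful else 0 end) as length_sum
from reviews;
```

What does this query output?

682

review_id=1: ✗
review_id=2: ✗
review_id=3: ✗
review_id=4: ✗
review_id=5: ✓ → 152
review_id=6: ✗
review_id=7: ✗
review_id=8: ✓ → 247
review_id=9: ✓ → 51
review_id=10: ✓ → 183
review_id=11: ✓ → 49
length_sum = 152 + 247 + 51 + 183 + 49 = 682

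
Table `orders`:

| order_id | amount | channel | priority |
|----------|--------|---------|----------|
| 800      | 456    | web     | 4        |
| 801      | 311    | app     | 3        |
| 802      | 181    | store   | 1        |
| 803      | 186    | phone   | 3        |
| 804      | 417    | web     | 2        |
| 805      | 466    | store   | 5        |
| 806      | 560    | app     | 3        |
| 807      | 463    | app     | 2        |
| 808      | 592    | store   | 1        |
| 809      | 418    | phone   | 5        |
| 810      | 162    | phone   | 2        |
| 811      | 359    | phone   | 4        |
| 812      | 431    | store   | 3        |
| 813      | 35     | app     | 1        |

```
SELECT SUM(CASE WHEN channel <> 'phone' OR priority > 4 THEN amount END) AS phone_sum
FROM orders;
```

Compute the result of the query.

4330

order_id=800: ✓ → 456
order_id=801: ✓ → 311
order_id=802: ✓ → 181
order_id=803: ✗
order_id=804: ✓ → 417
order_id=805: ✓ → 466
order_id=806: ✓ → 560
order_id=807: ✓ → 463
order_id=808: ✓ → 592
order_id=809: ✓ → 418
order_id=810: ✗
order_id=811: ✗
order_id=812: ✓ → 431
order_id=813: ✓ → 35
phone_sum = 456 + 311 + 181 + 417 + 466 + 560 + 463 + 592 + 418 + 431 + 35 = 4330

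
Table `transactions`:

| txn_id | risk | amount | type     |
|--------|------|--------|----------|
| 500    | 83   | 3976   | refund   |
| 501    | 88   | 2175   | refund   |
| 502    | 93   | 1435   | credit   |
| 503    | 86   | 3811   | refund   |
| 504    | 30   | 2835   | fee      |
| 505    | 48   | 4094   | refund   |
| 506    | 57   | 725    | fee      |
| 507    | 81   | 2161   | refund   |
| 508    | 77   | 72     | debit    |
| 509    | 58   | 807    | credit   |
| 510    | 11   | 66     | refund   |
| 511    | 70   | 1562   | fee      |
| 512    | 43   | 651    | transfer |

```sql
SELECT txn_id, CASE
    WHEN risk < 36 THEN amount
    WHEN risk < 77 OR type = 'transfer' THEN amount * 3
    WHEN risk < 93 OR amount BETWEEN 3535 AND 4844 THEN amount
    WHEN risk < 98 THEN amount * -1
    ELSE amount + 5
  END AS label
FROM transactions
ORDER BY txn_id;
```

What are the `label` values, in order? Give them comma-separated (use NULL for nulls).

txn_id=500: risk < 93 OR amount BETWEEN 3535 AND 4844 → 3976
txn_id=501: risk < 93 OR amount BETWEEN 3535 AND 4844 → 2175
txn_id=502: risk < 98 → -1435
txn_id=503: risk < 93 OR amount BETWEEN 3535 AND 4844 → 3811
txn_id=504: risk < 36 → 2835
txn_id=505: risk < 77 OR type = 'transfer' → 12282
txn_id=506: risk < 77 OR type = 'transfer' → 2175
txn_id=507: risk < 93 OR amount BETWEEN 3535 AND 4844 → 2161
txn_id=508: risk < 93 OR amount BETWEEN 3535 AND 4844 → 72
txn_id=509: risk < 77 OR type = 'transfer' → 2421
txn_id=510: risk < 36 → 66
txn_id=511: risk < 77 OR type = 'transfer' → 4686
txn_id=512: risk < 77 OR type = 'transfer' → 1953

3976, 2175, -1435, 3811, 2835, 12282, 2175, 2161, 72, 2421, 66, 4686, 1953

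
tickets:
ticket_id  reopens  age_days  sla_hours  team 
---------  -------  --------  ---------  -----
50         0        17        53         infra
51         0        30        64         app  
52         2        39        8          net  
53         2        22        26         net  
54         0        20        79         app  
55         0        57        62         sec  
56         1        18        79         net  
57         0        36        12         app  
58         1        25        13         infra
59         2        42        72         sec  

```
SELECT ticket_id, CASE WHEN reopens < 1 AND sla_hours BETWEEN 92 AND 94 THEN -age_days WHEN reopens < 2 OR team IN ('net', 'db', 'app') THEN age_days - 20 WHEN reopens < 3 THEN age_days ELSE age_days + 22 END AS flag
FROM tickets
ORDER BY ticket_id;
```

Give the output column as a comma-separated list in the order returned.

ticket_id=50: reopens < 2 OR team IN ('net', 'db', 'app') → -3
ticket_id=51: reopens < 2 OR team IN ('net', 'db', 'app') → 10
ticket_id=52: reopens < 2 OR team IN ('net', 'db', 'app') → 19
ticket_id=53: reopens < 2 OR team IN ('net', 'db', 'app') → 2
ticket_id=54: reopens < 2 OR team IN ('net', 'db', 'app') → 0
ticket_id=55: reopens < 2 OR team IN ('net', 'db', 'app') → 37
ticket_id=56: reopens < 2 OR team IN ('net', 'db', 'app') → -2
ticket_id=57: reopens < 2 OR team IN ('net', 'db', 'app') → 16
ticket_id=58: reopens < 2 OR team IN ('net', 'db', 'app') → 5
ticket_id=59: reopens < 3 → 42

-3, 10, 19, 2, 0, 37, -2, 16, 5, 42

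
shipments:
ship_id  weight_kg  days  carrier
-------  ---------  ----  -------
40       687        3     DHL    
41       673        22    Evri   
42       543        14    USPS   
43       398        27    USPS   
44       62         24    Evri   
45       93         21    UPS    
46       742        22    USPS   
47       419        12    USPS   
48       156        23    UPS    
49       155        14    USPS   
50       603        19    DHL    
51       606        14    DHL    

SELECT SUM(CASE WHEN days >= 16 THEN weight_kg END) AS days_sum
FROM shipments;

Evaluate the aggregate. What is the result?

2727

ship_id=40: ✗
ship_id=41: ✓ → 673
ship_id=42: ✗
ship_id=43: ✓ → 398
ship_id=44: ✓ → 62
ship_id=45: ✓ → 93
ship_id=46: ✓ → 742
ship_id=47: ✗
ship_id=48: ✓ → 156
ship_id=49: ✗
ship_id=50: ✓ → 603
ship_id=51: ✗
days_sum = 673 + 398 + 62 + 93 + 742 + 156 + 603 = 2727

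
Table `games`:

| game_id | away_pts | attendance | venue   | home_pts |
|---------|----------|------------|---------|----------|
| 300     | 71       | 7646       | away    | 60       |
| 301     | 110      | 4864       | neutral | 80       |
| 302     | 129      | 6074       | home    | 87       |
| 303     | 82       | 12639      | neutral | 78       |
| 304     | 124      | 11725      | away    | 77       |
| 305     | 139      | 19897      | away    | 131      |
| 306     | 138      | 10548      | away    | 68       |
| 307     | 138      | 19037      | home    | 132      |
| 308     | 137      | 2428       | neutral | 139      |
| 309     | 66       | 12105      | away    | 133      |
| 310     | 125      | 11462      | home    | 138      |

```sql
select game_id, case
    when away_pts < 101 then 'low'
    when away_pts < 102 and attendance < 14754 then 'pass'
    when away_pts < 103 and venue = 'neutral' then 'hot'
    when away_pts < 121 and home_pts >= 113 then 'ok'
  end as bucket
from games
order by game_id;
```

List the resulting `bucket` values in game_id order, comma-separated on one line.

game_id=300: away_pts < 101 → low
game_id=301: (no match → NULL) → NULL
game_id=302: (no match → NULL) → NULL
game_id=303: away_pts < 101 → low
game_id=304: (no match → NULL) → NULL
game_id=305: (no match → NULL) → NULL
game_id=306: (no match → NULL) → NULL
game_id=307: (no match → NULL) → NULL
game_id=308: (no match → NULL) → NULL
game_id=309: away_pts < 101 → low
game_id=310: (no match → NULL) → NULL

low, NULL, NULL, low, NULL, NULL, NULL, NULL, NULL, low, NULL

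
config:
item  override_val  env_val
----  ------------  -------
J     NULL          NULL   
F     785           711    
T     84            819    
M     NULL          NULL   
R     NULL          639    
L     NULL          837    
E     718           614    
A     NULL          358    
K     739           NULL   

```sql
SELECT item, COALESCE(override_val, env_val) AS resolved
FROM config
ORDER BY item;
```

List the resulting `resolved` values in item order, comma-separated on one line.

item=A: override_val=NULL, env_val=358 → 358
item=E: override_val=718 → 718
item=F: override_val=785 → 785
item=J: override_val=NULL, env_val=NULL (all NULL) → NULL
item=K: override_val=739 → 739
item=L: override_val=NULL, env_val=837 → 837
item=M: override_val=NULL, env_val=NULL (all NULL) → NULL
item=R: override_val=NULL, env_val=639 → 639
item=T: override_val=84 → 84

358, 718, 785, NULL, 739, 837, NULL, 639, 84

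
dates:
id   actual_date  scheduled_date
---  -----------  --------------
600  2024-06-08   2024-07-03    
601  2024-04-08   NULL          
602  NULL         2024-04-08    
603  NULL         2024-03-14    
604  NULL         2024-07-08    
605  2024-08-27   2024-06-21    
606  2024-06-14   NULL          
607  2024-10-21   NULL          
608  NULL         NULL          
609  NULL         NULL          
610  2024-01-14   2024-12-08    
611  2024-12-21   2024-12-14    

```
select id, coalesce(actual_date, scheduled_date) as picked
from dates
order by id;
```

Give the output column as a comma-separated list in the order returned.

id=600: actual_date=2024-06-08 → 2024-06-08
id=601: actual_date=2024-04-08 → 2024-04-08
id=602: actual_date=NULL, scheduled_date=2024-04-08 → 2024-04-08
id=603: actual_date=NULL, scheduled_date=2024-03-14 → 2024-03-14
id=604: actual_date=NULL, scheduled_date=2024-07-08 → 2024-07-08
id=605: actual_date=2024-08-27 → 2024-08-27
id=606: actual_date=2024-06-14 → 2024-06-14
id=607: actual_date=2024-10-21 → 2024-10-21
id=608: actual_date=NULL, scheduled_date=NULL (all NULL) → NULL
id=609: actual_date=NULL, scheduled_date=NULL (all NULL) → NULL
id=610: actual_date=2024-01-14 → 2024-01-14
id=611: actual_date=2024-12-21 → 2024-12-21

2024-06-08, 2024-04-08, 2024-04-08, 2024-03-14, 2024-07-08, 2024-08-27, 2024-06-14, 2024-10-21, NULL, NULL, 2024-01-14, 2024-12-21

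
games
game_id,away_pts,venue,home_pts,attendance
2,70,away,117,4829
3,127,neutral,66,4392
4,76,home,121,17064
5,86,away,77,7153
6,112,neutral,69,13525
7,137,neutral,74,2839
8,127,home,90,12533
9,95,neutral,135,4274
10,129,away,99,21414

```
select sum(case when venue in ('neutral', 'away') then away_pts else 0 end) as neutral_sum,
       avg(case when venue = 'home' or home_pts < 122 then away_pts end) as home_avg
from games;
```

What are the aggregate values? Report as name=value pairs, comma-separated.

neutral_sum=756, home_avg=108

[neutral_sum: venue in ('neutral', 'away')]
game_id=2: ✓ → 70
game_id=3: ✓ → 127
game_id=4: ✗
game_id=5: ✓ → 86
game_id=6: ✓ → 112
game_id=7: ✓ → 137
game_id=8: ✗
game_id=9: ✓ → 95
game_id=10: ✓ → 129
neutral_sum = 70 + 127 + 86 + 112 + 137 + 95 + 129 = 756
—
[home_avg: venue = 'home' or home_pts < 122]
game_id=2: ✓ → 70
game_id=3: ✓ → 127
game_id=4: ✓ → 76
game_id=5: ✓ → 86
game_id=6: ✓ → 112
game_id=7: ✓ → 137
game_id=8: ✓ → 127
game_id=9: ✗
game_id=10: ✓ → 129
home_avg = (70 + 127 + 76 + 86 + 112 + 137 + 127 + 129) / 8 = 108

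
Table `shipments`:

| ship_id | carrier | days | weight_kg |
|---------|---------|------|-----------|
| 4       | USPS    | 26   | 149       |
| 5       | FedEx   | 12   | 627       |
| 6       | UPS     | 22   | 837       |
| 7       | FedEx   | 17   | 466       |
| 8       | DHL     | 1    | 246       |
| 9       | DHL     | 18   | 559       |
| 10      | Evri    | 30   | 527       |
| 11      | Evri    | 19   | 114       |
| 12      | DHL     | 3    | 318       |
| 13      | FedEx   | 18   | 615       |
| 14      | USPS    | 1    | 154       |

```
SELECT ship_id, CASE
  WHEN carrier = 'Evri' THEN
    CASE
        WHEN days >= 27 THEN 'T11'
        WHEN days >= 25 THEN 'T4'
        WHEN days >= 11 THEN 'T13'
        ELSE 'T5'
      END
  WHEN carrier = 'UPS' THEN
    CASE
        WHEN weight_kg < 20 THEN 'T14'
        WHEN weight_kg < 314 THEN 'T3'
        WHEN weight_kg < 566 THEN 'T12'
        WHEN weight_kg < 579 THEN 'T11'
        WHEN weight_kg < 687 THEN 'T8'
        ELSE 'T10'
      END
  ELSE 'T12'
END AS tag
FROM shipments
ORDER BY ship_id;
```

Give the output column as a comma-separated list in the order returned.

ship_id=4: carrier='USPS' → outer ELSE → T12
ship_id=5: carrier='FedEx' → outer ELSE → T12
ship_id=6: carrier='UPS' → inner[ELSE] → T10
ship_id=7: carrier='FedEx' → outer ELSE → T12
ship_id=8: carrier='DHL' → outer ELSE → T12
ship_id=9: carrier='DHL' → outer ELSE → T12
ship_id=10: carrier='Evri' → inner[days >= 27] → T11
ship_id=11: carrier='Evri' → inner[days >= 11] → T13
ship_id=12: carrier='DHL' → outer ELSE → T12
ship_id=13: carrier='FedEx' → outer ELSE → T12
ship_id=14: carrier='USPS' → outer ELSE → T12

T12, T12, T10, T12, T12, T12, T11, T13, T12, T12, T12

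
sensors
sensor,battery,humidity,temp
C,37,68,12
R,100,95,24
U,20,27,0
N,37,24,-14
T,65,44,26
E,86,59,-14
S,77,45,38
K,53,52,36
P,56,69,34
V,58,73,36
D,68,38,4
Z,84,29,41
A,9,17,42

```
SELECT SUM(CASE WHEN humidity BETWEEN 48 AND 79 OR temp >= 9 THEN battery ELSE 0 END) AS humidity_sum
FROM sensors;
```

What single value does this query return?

625

sensor=C: ✓ → 37
sensor=R: ✓ → 100
sensor=U: ✗
sensor=N: ✗
sensor=T: ✓ → 65
sensor=E: ✓ → 86
sensor=S: ✓ → 77
sensor=K: ✓ → 53
sensor=P: ✓ → 56
sensor=V: ✓ → 58
sensor=D: ✗
sensor=Z: ✓ → 84
sensor=A: ✓ → 9
humidity_sum = 37 + 100 + 65 + 86 + 77 + 53 + 56 + 58 + 84 + 9 = 625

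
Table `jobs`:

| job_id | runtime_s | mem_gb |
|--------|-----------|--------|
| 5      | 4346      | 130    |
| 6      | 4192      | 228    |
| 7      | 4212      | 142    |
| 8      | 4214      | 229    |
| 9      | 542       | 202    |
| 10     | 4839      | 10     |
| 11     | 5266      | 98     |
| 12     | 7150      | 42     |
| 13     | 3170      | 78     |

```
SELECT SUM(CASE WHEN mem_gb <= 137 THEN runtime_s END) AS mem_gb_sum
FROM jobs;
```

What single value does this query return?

job_id=5: ✓ → 4346
job_id=6: ✗
job_id=7: ✗
job_id=8: ✗
job_id=9: ✗
job_id=10: ✓ → 4839
job_id=11: ✓ → 5266
job_id=12: ✓ → 7150
job_id=13: ✓ → 3170
mem_gb_sum = 4346 + 4839 + 5266 + 7150 + 3170 = 24771

24771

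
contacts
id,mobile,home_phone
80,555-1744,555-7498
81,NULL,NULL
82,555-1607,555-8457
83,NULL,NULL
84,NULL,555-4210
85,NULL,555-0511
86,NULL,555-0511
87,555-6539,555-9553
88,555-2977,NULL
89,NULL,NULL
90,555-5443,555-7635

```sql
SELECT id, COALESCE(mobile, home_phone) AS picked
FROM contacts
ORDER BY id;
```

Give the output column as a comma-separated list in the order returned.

id=80: mobile=555-1744 → 555-1744
id=81: mobile=NULL, home_phone=NULL (all NULL) → NULL
id=82: mobile=555-1607 → 555-1607
id=83: mobile=NULL, home_phone=NULL (all NULL) → NULL
id=84: mobile=NULL, home_phone=555-4210 → 555-4210
id=85: mobile=NULL, home_phone=555-0511 → 555-0511
id=86: mobile=NULL, home_phone=555-0511 → 555-0511
id=87: mobile=555-6539 → 555-6539
id=88: mobile=555-2977 → 555-2977
id=89: mobile=NULL, home_phone=NULL (all NULL) → NULL
id=90: mobile=555-5443 → 555-5443

555-1744, NULL, 555-1607, NULL, 555-4210, 555-0511, 555-0511, 555-6539, 555-2977, NULL, 555-5443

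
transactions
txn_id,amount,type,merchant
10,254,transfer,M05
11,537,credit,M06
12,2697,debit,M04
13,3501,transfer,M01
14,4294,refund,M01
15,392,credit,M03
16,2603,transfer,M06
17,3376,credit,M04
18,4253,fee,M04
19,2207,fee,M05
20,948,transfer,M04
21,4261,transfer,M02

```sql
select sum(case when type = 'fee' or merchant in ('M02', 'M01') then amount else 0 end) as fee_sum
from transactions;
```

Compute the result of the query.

18516

txn_id=10: ✗
txn_id=11: ✗
txn_id=12: ✗
txn_id=13: ✓ → 3501
txn_id=14: ✓ → 4294
txn_id=15: ✗
txn_id=16: ✗
txn_id=17: ✗
txn_id=18: ✓ → 4253
txn_id=19: ✓ → 2207
txn_id=20: ✗
txn_id=21: ✓ → 4261
fee_sum = 3501 + 4294 + 4253 + 2207 + 4261 = 18516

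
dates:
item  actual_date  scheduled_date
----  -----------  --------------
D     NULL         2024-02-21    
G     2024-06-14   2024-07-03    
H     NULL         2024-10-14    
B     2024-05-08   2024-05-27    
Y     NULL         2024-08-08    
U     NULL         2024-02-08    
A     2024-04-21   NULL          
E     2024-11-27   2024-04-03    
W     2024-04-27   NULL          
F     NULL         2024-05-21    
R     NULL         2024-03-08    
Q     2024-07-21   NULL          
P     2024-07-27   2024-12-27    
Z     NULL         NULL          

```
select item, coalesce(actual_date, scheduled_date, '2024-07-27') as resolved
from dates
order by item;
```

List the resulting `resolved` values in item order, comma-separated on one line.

2024-04-21, 2024-05-08, 2024-02-21, 2024-11-27, 2024-05-21, 2024-06-14, 2024-10-14, 2024-07-27, 2024-07-21, 2024-03-08, 2024-02-08, 2024-04-27, 2024-08-08, 2024-07-27

item=A: actual_date=2024-04-21 → 2024-04-21
item=B: actual_date=2024-05-08 → 2024-05-08
item=D: actual_date=NULL, scheduled_date=2024-02-21 → 2024-02-21
item=E: actual_date=2024-11-27 → 2024-11-27
item=F: actual_date=NULL, scheduled_date=2024-05-21 → 2024-05-21
item=G: actual_date=2024-06-14 → 2024-06-14
item=H: actual_date=NULL, scheduled_date=2024-10-14 → 2024-10-14
item=P: actual_date=2024-07-27 → 2024-07-27
item=Q: actual_date=2024-07-21 → 2024-07-21
item=R: actual_date=NULL, scheduled_date=2024-03-08 → 2024-03-08
item=U: actual_date=NULL, scheduled_date=2024-02-08 → 2024-02-08
item=W: actual_date=2024-04-27 → 2024-04-27
item=Y: actual_date=NULL, scheduled_date=2024-08-08 → 2024-08-08
item=Z: actual_date=NULL, scheduled_date=NULL, → literal 2024-07-27 → 2024-07-27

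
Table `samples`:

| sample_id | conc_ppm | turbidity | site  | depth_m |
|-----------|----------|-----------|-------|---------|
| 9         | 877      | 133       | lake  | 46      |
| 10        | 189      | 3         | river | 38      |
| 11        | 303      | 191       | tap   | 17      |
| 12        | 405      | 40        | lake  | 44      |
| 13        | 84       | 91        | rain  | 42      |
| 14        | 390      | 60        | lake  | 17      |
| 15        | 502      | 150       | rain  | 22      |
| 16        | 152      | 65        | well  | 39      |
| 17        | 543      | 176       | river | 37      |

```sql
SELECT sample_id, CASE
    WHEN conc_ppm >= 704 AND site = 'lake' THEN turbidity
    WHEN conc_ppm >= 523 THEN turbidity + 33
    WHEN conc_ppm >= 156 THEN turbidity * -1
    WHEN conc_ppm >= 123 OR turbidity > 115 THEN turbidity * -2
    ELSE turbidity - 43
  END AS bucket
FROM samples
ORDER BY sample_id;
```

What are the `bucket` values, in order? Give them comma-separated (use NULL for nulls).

133, -3, -191, -40, 48, -60, -150, -130, 209

sample_id=9: conc_ppm >= 704 AND site = 'lake' → 133
sample_id=10: conc_ppm >= 156 → -3
sample_id=11: conc_ppm >= 156 → -191
sample_id=12: conc_ppm >= 156 → -40
sample_id=13: ELSE → 48
sample_id=14: conc_ppm >= 156 → -60
sample_id=15: conc_ppm >= 156 → -150
sample_id=16: conc_ppm >= 123 OR turbidity > 115 → -130
sample_id=17: conc_ppm >= 523 → 209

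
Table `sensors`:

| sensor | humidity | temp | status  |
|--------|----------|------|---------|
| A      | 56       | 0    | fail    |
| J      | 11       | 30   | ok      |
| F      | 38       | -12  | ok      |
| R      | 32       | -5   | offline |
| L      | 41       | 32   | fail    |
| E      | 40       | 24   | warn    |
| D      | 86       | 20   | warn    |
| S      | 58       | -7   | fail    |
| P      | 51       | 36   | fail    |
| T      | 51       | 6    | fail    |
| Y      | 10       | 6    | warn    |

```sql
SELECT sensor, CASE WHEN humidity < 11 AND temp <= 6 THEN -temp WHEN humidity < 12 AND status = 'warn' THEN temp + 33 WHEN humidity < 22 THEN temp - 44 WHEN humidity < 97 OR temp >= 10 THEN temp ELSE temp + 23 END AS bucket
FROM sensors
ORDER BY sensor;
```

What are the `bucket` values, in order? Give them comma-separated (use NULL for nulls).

sensor=A: humidity < 97 OR temp >= 10 → 0
sensor=D: humidity < 97 OR temp >= 10 → 20
sensor=E: humidity < 97 OR temp >= 10 → 24
sensor=F: humidity < 97 OR temp >= 10 → -12
sensor=J: humidity < 22 → -14
sensor=L: humidity < 97 OR temp >= 10 → 32
sensor=P: humidity < 97 OR temp >= 10 → 36
sensor=R: humidity < 97 OR temp >= 10 → -5
sensor=S: humidity < 97 OR temp >= 10 → -7
sensor=T: humidity < 97 OR temp >= 10 → 6
sensor=Y: humidity < 11 AND temp <= 6 → -6

0, 20, 24, -12, -14, 32, 36, -5, -7, 6, -6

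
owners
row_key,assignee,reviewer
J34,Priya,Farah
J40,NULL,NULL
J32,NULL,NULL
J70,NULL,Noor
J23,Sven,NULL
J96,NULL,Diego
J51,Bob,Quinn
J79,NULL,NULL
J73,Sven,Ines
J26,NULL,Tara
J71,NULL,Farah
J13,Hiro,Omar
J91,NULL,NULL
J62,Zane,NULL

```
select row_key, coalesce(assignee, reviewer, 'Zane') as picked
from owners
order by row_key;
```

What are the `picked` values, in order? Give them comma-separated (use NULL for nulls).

Hiro, Sven, Tara, Zane, Priya, Zane, Bob, Zane, Noor, Farah, Sven, Zane, Zane, Diego

row_key=J13: assignee=Hiro → Hiro
row_key=J23: assignee=Sven → Sven
row_key=J26: assignee=NULL, reviewer=Tara → Tara
row_key=J32: assignee=NULL, reviewer=NULL, → literal Zane → Zane
row_key=J34: assignee=Priya → Priya
row_key=J40: assignee=NULL, reviewer=NULL, → literal Zane → Zane
row_key=J51: assignee=Bob → Bob
row_key=J62: assignee=Zane → Zane
row_key=J70: assignee=NULL, reviewer=Noor → Noor
row_key=J71: assignee=NULL, reviewer=Farah → Farah
row_key=J73: assignee=Sven → Sven
row_key=J79: assignee=NULL, reviewer=NULL, → literal Zane → Zane
row_key=J91: assignee=NULL, reviewer=NULL, → literal Zane → Zane
row_key=J96: assignee=NULL, reviewer=Diego → Diego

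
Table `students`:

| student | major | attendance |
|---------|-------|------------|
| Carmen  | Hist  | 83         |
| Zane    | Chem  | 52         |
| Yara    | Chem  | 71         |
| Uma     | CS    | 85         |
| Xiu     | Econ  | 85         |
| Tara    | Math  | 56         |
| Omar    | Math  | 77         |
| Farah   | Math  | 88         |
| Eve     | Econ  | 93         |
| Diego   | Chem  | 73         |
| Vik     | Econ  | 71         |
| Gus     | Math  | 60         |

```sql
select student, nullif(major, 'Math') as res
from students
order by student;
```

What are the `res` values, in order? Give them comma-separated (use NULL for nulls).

student=Carmen: major=Hist vs Math: differ → Hist
student=Diego: major=Chem vs Math: differ → Chem
student=Eve: major=Econ vs Math: differ → Econ
student=Farah: major=Math vs Math: equal → NULL
student=Gus: major=Math vs Math: equal → NULL
student=Omar: major=Math vs Math: equal → NULL
student=Tara: major=Math vs Math: equal → NULL
student=Uma: major=CS vs Math: differ → CS
student=Vik: major=Econ vs Math: differ → Econ
student=Xiu: major=Econ vs Math: differ → Econ
student=Yara: major=Chem vs Math: differ → Chem
student=Zane: major=Chem vs Math: differ → Chem

Hist, Chem, Econ, NULL, NULL, NULL, NULL, CS, Econ, Econ, Chem, Chem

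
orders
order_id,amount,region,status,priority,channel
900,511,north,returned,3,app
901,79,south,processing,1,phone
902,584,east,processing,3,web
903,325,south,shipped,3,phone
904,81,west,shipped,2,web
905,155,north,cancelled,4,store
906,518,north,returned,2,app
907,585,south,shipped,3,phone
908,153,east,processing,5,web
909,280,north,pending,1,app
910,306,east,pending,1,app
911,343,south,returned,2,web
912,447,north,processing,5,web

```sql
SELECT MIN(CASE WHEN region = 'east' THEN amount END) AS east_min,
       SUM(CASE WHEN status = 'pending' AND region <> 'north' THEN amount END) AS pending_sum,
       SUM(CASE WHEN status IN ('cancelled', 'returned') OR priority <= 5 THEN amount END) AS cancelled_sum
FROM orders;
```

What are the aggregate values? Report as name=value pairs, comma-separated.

east_min=153, pending_sum=306, cancelled_sum=4367

[east_min: region = 'east']
order_id=900: ✗
order_id=901: ✗
order_id=902: ✓ → 584
order_id=903: ✗
order_id=904: ✗
order_id=905: ✗
order_id=906: ✗
order_id=907: ✗
order_id=908: ✓ → 153
order_id=909: ✗
order_id=910: ✓ → 306
order_id=911: ✗
order_id=912: ✗
east_min = MIN(584, 153, 306) = 153
—
[pending_sum: status = 'pending' AND region <> 'north']
order_id=900: ✗
order_id=901: ✗
order_id=902: ✗
order_id=903: ✗
order_id=904: ✗
order_id=905: ✗
order_id=906: ✗
order_id=907: ✗
order_id=908: ✗
order_id=909: ✗
order_id=910: ✓ → 306
order_id=911: ✗
order_id=912: ✗
pending_sum = 306
—
[cancelled_sum: status IN ('cancelled', 'returned') OR priority <= 5]
order_id=900: ✓ → 511
order_id=901: ✓ → 79
order_id=902: ✓ → 584
order_id=903: ✓ → 325
order_id=904: ✓ → 81
order_id=905: ✓ → 155
order_id=906: ✓ → 518
order_id=907: ✓ → 585
order_id=908: ✓ → 153
order_id=909: ✓ → 280
order_id=910: ✓ → 306
order_id=911: ✓ → 343
order_id=912: ✓ → 447
cancelled_sum = 511 + 79 + 584 + 325 + 81 + 155 + 518 + 585 + 153 + 280 + 306 + 343 + 447 = 4367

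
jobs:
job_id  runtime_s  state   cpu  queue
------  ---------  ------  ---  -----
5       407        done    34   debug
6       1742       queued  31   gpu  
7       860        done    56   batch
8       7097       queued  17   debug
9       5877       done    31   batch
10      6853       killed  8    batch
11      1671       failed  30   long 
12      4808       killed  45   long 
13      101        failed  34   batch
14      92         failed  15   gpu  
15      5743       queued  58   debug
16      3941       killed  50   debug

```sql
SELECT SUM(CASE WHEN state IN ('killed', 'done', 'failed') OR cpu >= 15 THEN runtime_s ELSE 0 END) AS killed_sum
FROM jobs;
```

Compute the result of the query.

39192

job_id=5: ✓ → 407
job_id=6: ✓ → 1742
job_id=7: ✓ → 860
job_id=8: ✓ → 7097
job_id=9: ✓ → 5877
job_id=10: ✓ → 6853
job_id=11: ✓ → 1671
job_id=12: ✓ → 4808
job_id=13: ✓ → 101
job_id=14: ✓ → 92
job_id=15: ✓ → 5743
job_id=16: ✓ → 3941
killed_sum = 407 + 1742 + 860 + 7097 + 5877 + 6853 + 1671 + 4808 + 101 + 92 + 5743 + 3941 = 39192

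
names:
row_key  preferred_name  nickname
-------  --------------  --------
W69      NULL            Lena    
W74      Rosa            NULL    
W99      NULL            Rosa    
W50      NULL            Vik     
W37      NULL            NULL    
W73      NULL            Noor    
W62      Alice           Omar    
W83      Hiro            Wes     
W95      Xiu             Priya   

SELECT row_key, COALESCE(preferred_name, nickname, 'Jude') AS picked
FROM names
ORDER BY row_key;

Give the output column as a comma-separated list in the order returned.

row_key=W37: preferred_name=NULL, nickname=NULL, → literal Jude → Jude
row_key=W50: preferred_name=NULL, nickname=Vik → Vik
row_key=W62: preferred_name=Alice → Alice
row_key=W69: preferred_name=NULL, nickname=Lena → Lena
row_key=W73: preferred_name=NULL, nickname=Noor → Noor
row_key=W74: preferred_name=Rosa → Rosa
row_key=W83: preferred_name=Hiro → Hiro
row_key=W95: preferred_name=Xiu → Xiu
row_key=W99: preferred_name=NULL, nickname=Rosa → Rosa

Jude, Vik, Alice, Lena, Noor, Rosa, Hiro, Xiu, Rosa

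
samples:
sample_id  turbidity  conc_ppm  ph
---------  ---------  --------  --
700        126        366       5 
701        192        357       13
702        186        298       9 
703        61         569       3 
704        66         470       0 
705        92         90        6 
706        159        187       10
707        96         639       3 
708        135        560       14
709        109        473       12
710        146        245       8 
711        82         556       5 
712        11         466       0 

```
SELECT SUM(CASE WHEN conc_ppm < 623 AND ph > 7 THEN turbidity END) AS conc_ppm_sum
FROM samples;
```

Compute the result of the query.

927

sample_id=700: ✗
sample_id=701: ✓ → 192
sample_id=702: ✓ → 186
sample_id=703: ✗
sample_id=704: ✗
sample_id=705: ✗
sample_id=706: ✓ → 159
sample_id=707: ✗
sample_id=708: ✓ → 135
sample_id=709: ✓ → 109
sample_id=710: ✓ → 146
sample_id=711: ✗
sample_id=712: ✗
conc_ppm_sum = 192 + 186 + 159 + 135 + 109 + 146 = 927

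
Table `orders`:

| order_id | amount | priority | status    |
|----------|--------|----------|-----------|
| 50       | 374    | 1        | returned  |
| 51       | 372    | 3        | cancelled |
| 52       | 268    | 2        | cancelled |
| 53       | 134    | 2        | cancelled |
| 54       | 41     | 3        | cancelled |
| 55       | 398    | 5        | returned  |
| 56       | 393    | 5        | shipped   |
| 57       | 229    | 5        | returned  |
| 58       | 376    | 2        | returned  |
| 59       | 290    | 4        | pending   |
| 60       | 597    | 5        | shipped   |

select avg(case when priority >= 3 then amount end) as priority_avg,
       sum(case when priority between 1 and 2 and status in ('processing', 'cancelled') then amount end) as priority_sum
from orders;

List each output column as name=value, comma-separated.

priority_avg=331.4285714286, priority_sum=402

[priority_avg: priority >= 3]
order_id=50: ✗
order_id=51: ✓ → 372
order_id=52: ✗
order_id=53: ✗
order_id=54: ✓ → 41
order_id=55: ✓ → 398
order_id=56: ✓ → 393
order_id=57: ✓ → 229
order_id=58: ✗
order_id=59: ✓ → 290
order_id=60: ✓ → 597
priority_avg = (372 + 41 + 398 + 393 + 229 + 290 + 597) / 7 = 331.4285714286
—
[priority_sum: priority between 1 and 2 and status in ('processing', 'cancelled')]
order_id=50: ✗
order_id=51: ✗
order_id=52: ✓ → 268
order_id=53: ✓ → 134
order_id=54: ✗
order_id=55: ✗
order_id=56: ✗
order_id=57: ✗
order_id=58: ✗
order_id=59: ✗
order_id=60: ✗
priority_sum = 268 + 134 = 402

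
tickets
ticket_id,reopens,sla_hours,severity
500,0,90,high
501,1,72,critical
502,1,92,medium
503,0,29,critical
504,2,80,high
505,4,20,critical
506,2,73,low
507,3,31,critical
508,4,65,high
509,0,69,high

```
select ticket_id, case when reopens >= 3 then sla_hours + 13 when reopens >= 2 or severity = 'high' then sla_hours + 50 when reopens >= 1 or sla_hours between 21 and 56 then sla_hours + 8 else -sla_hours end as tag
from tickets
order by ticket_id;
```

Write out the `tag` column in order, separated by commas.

ticket_id=500: reopens >= 2 or severity = 'high' → 140
ticket_id=501: reopens >= 1 or sla_hours between 21 and 56 → 80
ticket_id=502: reopens >= 1 or sla_hours between 21 and 56 → 100
ticket_id=503: reopens >= 1 or sla_hours between 21 and 56 → 37
ticket_id=504: reopens >= 2 or severity = 'high' → 130
ticket_id=505: reopens >= 3 → 33
ticket_id=506: reopens >= 2 or severity = 'high' → 123
ticket_id=507: reopens >= 3 → 44
ticket_id=508: reopens >= 3 → 78
ticket_id=509: reopens >= 2 or severity = 'high' → 119

140, 80, 100, 37, 130, 33, 123, 44, 78, 119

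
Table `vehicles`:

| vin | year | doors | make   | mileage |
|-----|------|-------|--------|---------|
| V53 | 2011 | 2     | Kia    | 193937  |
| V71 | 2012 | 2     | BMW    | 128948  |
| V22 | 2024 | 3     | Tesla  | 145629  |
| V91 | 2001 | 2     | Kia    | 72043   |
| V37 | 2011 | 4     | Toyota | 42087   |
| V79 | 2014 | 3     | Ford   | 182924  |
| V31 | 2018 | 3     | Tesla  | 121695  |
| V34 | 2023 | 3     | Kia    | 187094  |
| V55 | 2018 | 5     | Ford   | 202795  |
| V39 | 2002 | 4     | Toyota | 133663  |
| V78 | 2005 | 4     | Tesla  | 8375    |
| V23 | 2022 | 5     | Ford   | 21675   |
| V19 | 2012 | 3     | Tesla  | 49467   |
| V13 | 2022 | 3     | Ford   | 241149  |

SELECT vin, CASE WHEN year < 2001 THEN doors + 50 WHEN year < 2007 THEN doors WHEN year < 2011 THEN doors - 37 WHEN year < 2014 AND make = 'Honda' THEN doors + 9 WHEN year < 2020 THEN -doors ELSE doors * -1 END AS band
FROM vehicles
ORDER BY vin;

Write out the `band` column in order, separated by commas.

vin=V13: ELSE → -3
vin=V19: year < 2020 → -3
vin=V22: ELSE → -3
vin=V23: ELSE → -5
vin=V31: year < 2020 → -3
vin=V34: ELSE → -3
vin=V37: year < 2020 → -4
vin=V39: year < 2007 → 4
vin=V53: year < 2020 → -2
vin=V55: year < 2020 → -5
vin=V71: year < 2020 → -2
vin=V78: year < 2007 → 4
vin=V79: year < 2020 → -3
vin=V91: year < 2007 → 2

-3, -3, -3, -5, -3, -3, -4, 4, -2, -5, -2, 4, -3, 2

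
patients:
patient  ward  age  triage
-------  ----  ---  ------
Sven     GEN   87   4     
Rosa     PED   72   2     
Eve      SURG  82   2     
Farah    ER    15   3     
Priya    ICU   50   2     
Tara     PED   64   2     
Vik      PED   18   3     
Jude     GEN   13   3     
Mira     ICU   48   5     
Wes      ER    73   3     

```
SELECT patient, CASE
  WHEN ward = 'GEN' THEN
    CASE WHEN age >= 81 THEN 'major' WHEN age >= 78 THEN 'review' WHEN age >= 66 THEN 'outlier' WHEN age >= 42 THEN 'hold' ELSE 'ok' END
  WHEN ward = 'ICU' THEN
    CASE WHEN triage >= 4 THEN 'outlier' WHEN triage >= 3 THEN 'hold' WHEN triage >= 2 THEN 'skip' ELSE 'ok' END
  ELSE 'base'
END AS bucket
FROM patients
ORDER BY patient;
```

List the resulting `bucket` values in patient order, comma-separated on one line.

patient=Eve: ward='SURG' → outer ELSE → base
patient=Farah: ward='ER' → outer ELSE → base
patient=Jude: ward='GEN' → inner[ELSE] → ok
patient=Mira: ward='ICU' → inner[triage >= 4] → outlier
patient=Priya: ward='ICU' → inner[triage >= 2] → skip
patient=Rosa: ward='PED' → outer ELSE → base
patient=Sven: ward='GEN' → inner[age >= 81] → major
patient=Tara: ward='PED' → outer ELSE → base
patient=Vik: ward='PED' → outer ELSE → base
patient=Wes: ward='ER' → outer ELSE → base

base, base, ok, outlier, skip, base, major, base, base, base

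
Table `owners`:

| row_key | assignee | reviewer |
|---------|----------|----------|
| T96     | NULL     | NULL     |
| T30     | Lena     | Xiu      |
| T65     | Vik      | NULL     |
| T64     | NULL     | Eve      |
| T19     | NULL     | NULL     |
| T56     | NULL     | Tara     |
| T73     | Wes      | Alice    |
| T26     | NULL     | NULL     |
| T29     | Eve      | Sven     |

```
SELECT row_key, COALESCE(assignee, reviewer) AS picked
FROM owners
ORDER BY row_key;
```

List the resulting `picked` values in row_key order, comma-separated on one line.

row_key=T19: assignee=NULL, reviewer=NULL (all NULL) → NULL
row_key=T26: assignee=NULL, reviewer=NULL (all NULL) → NULL
row_key=T29: assignee=Eve → Eve
row_key=T30: assignee=Lena → Lena
row_key=T56: assignee=NULL, reviewer=Tara → Tara
row_key=T64: assignee=NULL, reviewer=Eve → Eve
row_key=T65: assignee=Vik → Vik
row_key=T73: assignee=Wes → Wes
row_key=T96: assignee=NULL, reviewer=NULL (all NULL) → NULL

NULL, NULL, Eve, Lena, Tara, Eve, Vik, Wes, NULL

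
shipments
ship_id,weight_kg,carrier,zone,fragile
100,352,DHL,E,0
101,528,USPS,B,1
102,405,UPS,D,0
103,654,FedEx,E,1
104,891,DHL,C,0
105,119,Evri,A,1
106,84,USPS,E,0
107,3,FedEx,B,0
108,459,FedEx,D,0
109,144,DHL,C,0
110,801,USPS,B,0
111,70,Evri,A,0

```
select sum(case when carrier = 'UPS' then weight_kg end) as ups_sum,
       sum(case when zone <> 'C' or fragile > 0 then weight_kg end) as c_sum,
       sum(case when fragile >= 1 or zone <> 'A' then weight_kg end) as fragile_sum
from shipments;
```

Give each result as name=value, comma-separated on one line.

ups_sum=405, c_sum=3475, fragile_sum=4440

[ups_sum: carrier = 'UPS']
ship_id=100: ✗
ship_id=101: ✗
ship_id=102: ✓ → 405
ship_id=103: ✗
ship_id=104: ✗
ship_id=105: ✗
ship_id=106: ✗
ship_id=107: ✗
ship_id=108: ✗
ship_id=109: ✗
ship_id=110: ✗
ship_id=111: ✗
ups_sum = 405
—
[c_sum: zone <> 'C' or fragile > 0]
ship_id=100: ✓ → 352
ship_id=101: ✓ → 528
ship_id=102: ✓ → 405
ship_id=103: ✓ → 654
ship_id=104: ✗
ship_id=105: ✓ → 119
ship_id=106: ✓ → 84
ship_id=107: ✓ → 3
ship_id=108: ✓ → 459
ship_id=109: ✗
ship_id=110: ✓ → 801
ship_id=111: ✓ → 70
c_sum = 352 + 528 + 405 + 654 + 119 + 84 + 3 + 459 + 801 + 70 = 3475
—
[fragile_sum: fragile >= 1 or zone <> 'A']
ship_id=100: ✓ → 352
ship_id=101: ✓ → 528
ship_id=102: ✓ → 405
ship_id=103: ✓ → 654
ship_id=104: ✓ → 891
ship_id=105: ✓ → 119
ship_id=106: ✓ → 84
ship_id=107: ✓ → 3
ship_id=108: ✓ → 459
ship_id=109: ✓ → 144
ship_id=110: ✓ → 801
ship_id=111: ✗
fragile_sum = 352 + 528 + 405 + 654 + 891 + 119 + 84 + 3 + 459 + 144 + 801 = 4440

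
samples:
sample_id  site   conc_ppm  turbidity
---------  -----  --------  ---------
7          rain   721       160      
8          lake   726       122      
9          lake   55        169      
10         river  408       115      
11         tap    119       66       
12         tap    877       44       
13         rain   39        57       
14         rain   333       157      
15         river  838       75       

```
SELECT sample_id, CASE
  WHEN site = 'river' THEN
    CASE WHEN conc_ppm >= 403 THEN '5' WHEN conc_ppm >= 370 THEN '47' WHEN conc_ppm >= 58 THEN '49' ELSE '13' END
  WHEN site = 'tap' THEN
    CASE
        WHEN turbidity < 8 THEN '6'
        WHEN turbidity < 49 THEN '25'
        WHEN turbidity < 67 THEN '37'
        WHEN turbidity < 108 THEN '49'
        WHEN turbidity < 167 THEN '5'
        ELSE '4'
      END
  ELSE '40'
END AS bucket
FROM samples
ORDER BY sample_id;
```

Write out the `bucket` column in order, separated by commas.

40, 40, 40, 5, 37, 25, 40, 40, 5

sample_id=7: site='rain' → outer ELSE → 40
sample_id=8: site='lake' → outer ELSE → 40
sample_id=9: site='lake' → outer ELSE → 40
sample_id=10: site='river' → inner[conc_ppm >= 403] → 5
sample_id=11: site='tap' → inner[turbidity < 67] → 37
sample_id=12: site='tap' → inner[turbidity < 49] → 25
sample_id=13: site='rain' → outer ELSE → 40
sample_id=14: site='rain' → outer ELSE → 40
sample_id=15: site='river' → inner[conc_ppm >= 403] → 5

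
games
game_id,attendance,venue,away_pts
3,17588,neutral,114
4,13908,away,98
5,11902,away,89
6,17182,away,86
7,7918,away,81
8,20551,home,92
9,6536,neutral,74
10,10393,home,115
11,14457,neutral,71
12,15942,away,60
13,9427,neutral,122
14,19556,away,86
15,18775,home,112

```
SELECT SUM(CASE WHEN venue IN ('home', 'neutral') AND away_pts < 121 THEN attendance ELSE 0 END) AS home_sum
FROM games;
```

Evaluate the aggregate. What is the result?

88300

game_id=3: ✓ → 17588
game_id=4: ✗
game_id=5: ✗
game_id=6: ✗
game_id=7: ✗
game_id=8: ✓ → 20551
game_id=9: ✓ → 6536
game_id=10: ✓ → 10393
game_id=11: ✓ → 14457
game_id=12: ✗
game_id=13: ✗
game_id=14: ✗
game_id=15: ✓ → 18775
home_sum = 17588 + 20551 + 6536 + 10393 + 14457 + 18775 = 88300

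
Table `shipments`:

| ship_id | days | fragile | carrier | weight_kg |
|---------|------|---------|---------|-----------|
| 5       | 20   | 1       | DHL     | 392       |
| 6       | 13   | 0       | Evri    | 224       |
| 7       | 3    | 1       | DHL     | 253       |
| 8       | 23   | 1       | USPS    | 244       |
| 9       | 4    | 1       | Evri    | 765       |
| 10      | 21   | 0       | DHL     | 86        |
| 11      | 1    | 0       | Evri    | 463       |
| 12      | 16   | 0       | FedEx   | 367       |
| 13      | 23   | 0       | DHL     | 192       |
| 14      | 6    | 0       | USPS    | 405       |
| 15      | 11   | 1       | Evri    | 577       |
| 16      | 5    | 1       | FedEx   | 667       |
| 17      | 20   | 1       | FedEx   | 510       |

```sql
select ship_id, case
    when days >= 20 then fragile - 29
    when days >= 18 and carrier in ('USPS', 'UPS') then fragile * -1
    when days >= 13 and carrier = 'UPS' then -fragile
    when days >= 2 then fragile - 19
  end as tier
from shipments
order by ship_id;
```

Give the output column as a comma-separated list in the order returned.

ship_id=5: days >= 20 → -28
ship_id=6: days >= 2 → -19
ship_id=7: days >= 2 → -18
ship_id=8: days >= 20 → -28
ship_id=9: days >= 2 → -18
ship_id=10: days >= 20 → -29
ship_id=11: (no match → NULL) → NULL
ship_id=12: days >= 2 → -19
ship_id=13: days >= 20 → -29
ship_id=14: days >= 2 → -19
ship_id=15: days >= 2 → -18
ship_id=16: days >= 2 → -18
ship_id=17: days >= 20 → -28

-28, -19, -18, -28, -18, -29, NULL, -19, -29, -19, -18, -18, -28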